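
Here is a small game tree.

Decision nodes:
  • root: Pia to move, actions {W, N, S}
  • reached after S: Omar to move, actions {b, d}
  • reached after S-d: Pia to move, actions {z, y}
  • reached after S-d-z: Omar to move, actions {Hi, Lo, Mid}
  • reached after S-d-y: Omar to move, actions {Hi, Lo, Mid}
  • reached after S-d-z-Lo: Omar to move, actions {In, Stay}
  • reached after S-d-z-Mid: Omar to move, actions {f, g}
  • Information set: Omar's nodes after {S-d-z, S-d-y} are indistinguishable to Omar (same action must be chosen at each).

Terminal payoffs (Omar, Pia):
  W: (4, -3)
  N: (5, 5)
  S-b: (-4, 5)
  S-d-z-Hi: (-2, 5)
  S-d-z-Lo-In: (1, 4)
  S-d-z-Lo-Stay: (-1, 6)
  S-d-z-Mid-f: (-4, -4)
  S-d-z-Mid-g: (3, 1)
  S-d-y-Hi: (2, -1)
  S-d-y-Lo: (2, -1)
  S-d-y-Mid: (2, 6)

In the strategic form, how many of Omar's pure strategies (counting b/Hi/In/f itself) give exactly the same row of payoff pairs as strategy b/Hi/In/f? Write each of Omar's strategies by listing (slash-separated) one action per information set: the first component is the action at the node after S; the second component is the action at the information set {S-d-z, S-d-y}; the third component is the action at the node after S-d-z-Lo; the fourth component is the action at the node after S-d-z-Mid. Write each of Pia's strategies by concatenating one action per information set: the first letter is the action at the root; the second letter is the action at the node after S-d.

Row for b/Hi/In/f (columns Wz, Wy, Nz, Ny, Sz, Sy): (4,-3) (4,-3) (5,5) (5,5) (-4,5) (-4,5).
Under b/Hi/In/f, Omar's choice at the information set {S-d-z, S-d-y} and at the node after S-d-z-Lo and at the node after S-d-z-Mid can never be reached regardless of what Pia does, so varying those choices leaves every outcome unchanged.
Holding the reachable choices fixed and varying the unreachable ones freely already gives 3 × 2 × 2 = 12 equivalent strategies.
No other strategy reproduces this row, so those 12 are the full class: b/Hi/In/f, b/Hi/In/g, b/Hi/Stay/f, b/Hi/Stay/g, b/Lo/In/f, b/Lo/In/g, b/Lo/Stay/f, b/Lo/Stay/g, b/Mid/In/f, b/Mid/In/g, b/Mid/Stay/f, b/Mid/Stay/g.

12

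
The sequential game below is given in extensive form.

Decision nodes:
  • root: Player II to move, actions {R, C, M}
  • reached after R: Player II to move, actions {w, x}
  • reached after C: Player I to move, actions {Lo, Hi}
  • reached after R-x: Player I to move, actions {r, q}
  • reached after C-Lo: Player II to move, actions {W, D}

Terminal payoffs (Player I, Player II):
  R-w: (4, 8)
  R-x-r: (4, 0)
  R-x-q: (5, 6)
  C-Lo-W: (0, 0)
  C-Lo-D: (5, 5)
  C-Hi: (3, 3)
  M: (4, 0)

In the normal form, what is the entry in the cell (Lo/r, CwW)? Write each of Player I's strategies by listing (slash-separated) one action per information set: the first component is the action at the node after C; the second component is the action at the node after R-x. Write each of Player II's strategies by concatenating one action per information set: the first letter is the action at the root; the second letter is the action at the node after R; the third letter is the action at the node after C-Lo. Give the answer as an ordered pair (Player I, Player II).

(0, 0)

Trace the play path from the root:
  Player II plays C
  Player I plays Lo at [C]
  Player II plays W at [C-Lo]
→ terminal payoff (0, 0).
(Player I's choice at the node after R-x is never reached on this path, so it doesn't affect the outcome.)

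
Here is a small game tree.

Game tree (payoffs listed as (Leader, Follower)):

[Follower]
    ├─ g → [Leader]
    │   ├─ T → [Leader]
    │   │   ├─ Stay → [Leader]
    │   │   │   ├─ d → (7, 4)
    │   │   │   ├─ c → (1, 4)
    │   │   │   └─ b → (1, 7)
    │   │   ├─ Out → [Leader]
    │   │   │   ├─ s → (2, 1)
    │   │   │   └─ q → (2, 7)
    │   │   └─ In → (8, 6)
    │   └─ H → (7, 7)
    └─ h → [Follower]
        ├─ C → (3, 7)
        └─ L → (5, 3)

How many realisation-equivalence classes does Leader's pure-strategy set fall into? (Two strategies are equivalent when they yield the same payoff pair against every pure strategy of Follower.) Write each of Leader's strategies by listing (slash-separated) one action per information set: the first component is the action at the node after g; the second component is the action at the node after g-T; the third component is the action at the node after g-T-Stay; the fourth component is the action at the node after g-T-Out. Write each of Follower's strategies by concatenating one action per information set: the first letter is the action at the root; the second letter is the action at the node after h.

7

Leader has 36 pure strategies: T/Stay/d/s, T/Stay/d/q, T/Stay/c/s, T/Stay/c/q, T/Stay/b/s, T/Stay/b/q, T/Out/d/s, T/Out/d/q, T/Out/c/s, T/Out/c/q, T/Out/b/s, T/Out/b/q, T/In/d/s, T/In/d/q, T/In/c/s, T/In/c/q, T/In/b/s, T/In/b/q, H/Stay/d/s, H/Stay/d/q, H/Stay/c/s, H/Stay/c/q, H/Stay/b/s, H/Stay/b/q, H/Out/d/s, H/Out/d/q, H/Out/c/s, H/Out/c/q, H/Out/b/s, H/Out/b/q, H/In/d/s, H/In/d/q, H/In/c/s, H/In/c/q, H/In/b/s, H/In/b/q. Columns: gC, gL, hC, hL.
{T/Stay/d/s, T/Stay/d/q} → row (7,4) (7,4) (3,7) (5,3)
{T/Stay/c/s, T/Stay/c/q} → row (1,4) (1,4) (3,7) (5,3)
{T/Stay/b/s, T/Stay/b/q} → row (1,7) (1,7) (3,7) (5,3)
{T/Out/d/s, T/Out/c/s, T/Out/b/s} → row (2,1) (2,1) (3,7) (5,3)
{T/Out/d/q, T/Out/c/q, T/Out/b/q} → row (2,7) (2,7) (3,7) (5,3)
{T/In/d/s, T/In/d/q, T/In/c/s, T/In/c/q, T/In/b/s, T/In/b/q} → row (8,6) (8,6) (3,7) (5,3)
{H/Stay/d/s, H/Stay/d/q, H/Stay/c/s, H/Stay/c/q, H/Stay/b/s, H/Stay/b/q, H/Out/d/s, H/Out/d/q, H/Out/c/s, H/Out/c/q, H/Out/b/s, H/Out/b/q, H/In/d/s, H/In/d/q, H/In/c/s, H/In/c/q, H/In/b/s, H/In/b/q} → row (7,7) (7,7) (3,7) (5,3)
That's 7 distinct rows out of 36 strategies.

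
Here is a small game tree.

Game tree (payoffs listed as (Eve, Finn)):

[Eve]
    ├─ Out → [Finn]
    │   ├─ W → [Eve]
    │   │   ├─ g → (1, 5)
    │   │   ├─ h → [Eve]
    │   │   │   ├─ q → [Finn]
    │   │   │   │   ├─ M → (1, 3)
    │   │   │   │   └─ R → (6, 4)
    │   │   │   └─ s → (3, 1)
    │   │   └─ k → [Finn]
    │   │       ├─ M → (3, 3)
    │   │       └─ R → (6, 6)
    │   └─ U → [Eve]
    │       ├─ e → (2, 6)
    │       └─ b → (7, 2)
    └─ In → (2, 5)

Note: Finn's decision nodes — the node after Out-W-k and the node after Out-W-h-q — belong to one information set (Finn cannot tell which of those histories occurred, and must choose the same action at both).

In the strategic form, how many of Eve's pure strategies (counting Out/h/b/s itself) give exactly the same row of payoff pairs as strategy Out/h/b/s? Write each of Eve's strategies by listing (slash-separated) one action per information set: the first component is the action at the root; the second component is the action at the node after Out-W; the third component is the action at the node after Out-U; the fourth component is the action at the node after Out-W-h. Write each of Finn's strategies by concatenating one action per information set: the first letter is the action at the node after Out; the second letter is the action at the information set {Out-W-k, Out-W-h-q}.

1

Row for Out/h/b/s (columns WM, WR, UM, UR): (3,1) (3,1) (7,2) (7,2).
Every one of Eve's information sets is on the play path for some reply by Finn when Eve follows Out/h/b/s.
Changing the action at any of them therefore changes at least one column, so only Out/h/b/s itself gives this row.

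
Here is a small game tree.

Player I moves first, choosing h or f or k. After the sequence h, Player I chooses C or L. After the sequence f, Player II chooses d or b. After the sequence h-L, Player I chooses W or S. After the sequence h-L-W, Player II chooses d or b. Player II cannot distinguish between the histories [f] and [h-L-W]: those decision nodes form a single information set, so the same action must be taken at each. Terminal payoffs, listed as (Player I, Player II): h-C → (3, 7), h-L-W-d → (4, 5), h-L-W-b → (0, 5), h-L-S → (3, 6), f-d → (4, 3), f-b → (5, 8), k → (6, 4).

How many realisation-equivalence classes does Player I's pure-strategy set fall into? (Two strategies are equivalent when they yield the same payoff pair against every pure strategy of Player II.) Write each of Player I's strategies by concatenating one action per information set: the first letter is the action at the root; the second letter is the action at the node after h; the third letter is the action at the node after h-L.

Player I has 12 pure strategies: hCW, hCS, hLW, hLS, fCW, fCS, fLW, fLS, kCW, kCS, kLW, kLS. Columns: d, b.
{hCW, hCS} → row (3,7) (3,7)
{hLW} → row (4,5) (0,5)
{hLS} → row (3,6) (3,6)
{fCW, fCS, fLW, fLS} → row (4,3) (5,8)
{kCW, kCS, kLW, kLS} → row (6,4) (6,4)
That's 5 distinct rows out of 12 strategies.

5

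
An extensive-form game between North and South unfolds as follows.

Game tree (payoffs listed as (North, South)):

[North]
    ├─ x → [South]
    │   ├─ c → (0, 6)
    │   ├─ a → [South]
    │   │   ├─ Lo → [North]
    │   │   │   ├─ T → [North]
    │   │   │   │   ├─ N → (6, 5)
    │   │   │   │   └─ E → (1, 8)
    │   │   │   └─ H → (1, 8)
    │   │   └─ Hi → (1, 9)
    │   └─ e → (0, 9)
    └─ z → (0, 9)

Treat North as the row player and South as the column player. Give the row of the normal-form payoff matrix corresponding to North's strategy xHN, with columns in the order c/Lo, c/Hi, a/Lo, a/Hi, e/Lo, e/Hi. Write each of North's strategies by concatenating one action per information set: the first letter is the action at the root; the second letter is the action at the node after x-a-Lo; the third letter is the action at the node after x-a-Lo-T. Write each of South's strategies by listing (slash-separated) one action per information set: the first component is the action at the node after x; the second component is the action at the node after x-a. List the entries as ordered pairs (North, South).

vs c/Lo: North plays x → South plays c at [x] → (0, 6)
vs c/Hi: North plays x → South plays c at [x] → (0, 6)
vs a/Lo: North plays x → South plays a at [x] → South plays Lo at [x-a] → North plays H at [x-a-Lo] → (1, 8)
vs a/Hi: North plays x → South plays a at [x] → South plays Hi at [x-a] → (1, 9)
vs e/Lo: North plays x → South plays e at [x] → (0, 9)
vs e/Hi: North plays x → South plays e at [x] → (0, 9)

(0,6) (0,6) (1,8) (1,9) (0,9) (0,9)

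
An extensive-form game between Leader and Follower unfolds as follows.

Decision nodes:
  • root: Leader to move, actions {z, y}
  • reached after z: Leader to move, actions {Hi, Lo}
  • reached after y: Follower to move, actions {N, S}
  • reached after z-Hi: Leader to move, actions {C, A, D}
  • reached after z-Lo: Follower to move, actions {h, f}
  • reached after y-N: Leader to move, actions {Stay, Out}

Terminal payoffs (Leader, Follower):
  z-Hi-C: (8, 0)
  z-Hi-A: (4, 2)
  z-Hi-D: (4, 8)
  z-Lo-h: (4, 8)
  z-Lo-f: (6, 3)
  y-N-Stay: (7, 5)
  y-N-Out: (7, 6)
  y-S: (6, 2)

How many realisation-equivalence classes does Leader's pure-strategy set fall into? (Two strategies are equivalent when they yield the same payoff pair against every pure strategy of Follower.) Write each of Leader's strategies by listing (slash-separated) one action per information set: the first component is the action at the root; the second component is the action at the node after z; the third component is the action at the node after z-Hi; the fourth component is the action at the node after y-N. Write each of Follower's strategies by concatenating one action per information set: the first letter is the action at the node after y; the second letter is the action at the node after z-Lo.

Leader has 24 pure strategies: z/Hi/C/Stay, z/Hi/C/Out, z/Hi/A/Stay, z/Hi/A/Out, z/Hi/D/Stay, z/Hi/D/Out, z/Lo/C/Stay, z/Lo/C/Out, z/Lo/A/Stay, z/Lo/A/Out, z/Lo/D/Stay, z/Lo/D/Out, y/Hi/C/Stay, y/Hi/C/Out, y/Hi/A/Stay, y/Hi/A/Out, y/Hi/D/Stay, y/Hi/D/Out, y/Lo/C/Stay, y/Lo/C/Out, y/Lo/A/Stay, y/Lo/A/Out, y/Lo/D/Stay, y/Lo/D/Out. Columns: Nh, Nf, Sh, Sf.
{z/Hi/C/Stay, z/Hi/C/Out} → row (8,0) (8,0) (8,0) (8,0)
{z/Hi/A/Stay, z/Hi/A/Out} → row (4,2) (4,2) (4,2) (4,2)
{z/Hi/D/Stay, z/Hi/D/Out} → row (4,8) (4,8) (4,8) (4,8)
{z/Lo/C/Stay, z/Lo/C/Out, z/Lo/A/Stay, z/Lo/A/Out, z/Lo/D/Stay, z/Lo/D/Out} → row (4,8) (6,3) (4,8) (6,3)
{y/Hi/C/Stay, y/Hi/A/Stay, y/Hi/D/Stay, y/Lo/C/Stay, y/Lo/A/Stay, y/Lo/D/Stay} → row (7,5) (7,5) (6,2) (6,2)
{y/Hi/C/Out, y/Hi/A/Out, y/Hi/D/Out, y/Lo/C/Out, y/Lo/A/Out, y/Lo/D/Out} → row (7,6) (7,6) (6,2) (6,2)
That's 6 distinct rows out of 24 strategies.

6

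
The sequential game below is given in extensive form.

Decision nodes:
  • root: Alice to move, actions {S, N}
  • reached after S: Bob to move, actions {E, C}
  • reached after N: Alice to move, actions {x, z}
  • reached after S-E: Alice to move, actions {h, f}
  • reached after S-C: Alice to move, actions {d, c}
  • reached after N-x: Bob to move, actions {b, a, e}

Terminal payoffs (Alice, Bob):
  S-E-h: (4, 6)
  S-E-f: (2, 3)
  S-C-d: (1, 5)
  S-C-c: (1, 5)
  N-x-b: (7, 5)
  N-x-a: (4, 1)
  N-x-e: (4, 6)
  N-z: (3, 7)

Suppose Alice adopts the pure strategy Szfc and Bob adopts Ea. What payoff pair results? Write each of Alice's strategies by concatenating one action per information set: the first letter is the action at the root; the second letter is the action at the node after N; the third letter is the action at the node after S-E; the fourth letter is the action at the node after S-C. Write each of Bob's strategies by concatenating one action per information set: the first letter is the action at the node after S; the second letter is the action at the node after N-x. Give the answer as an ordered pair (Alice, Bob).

Trace the play path from the root:
  Alice plays S
  Bob plays E at [S]
  Alice plays f at [S-E]
→ terminal payoff (2, 3).
(Alice's choice at the node after N is never reached on this path, so it doesn't affect the outcome.)

(2, 3)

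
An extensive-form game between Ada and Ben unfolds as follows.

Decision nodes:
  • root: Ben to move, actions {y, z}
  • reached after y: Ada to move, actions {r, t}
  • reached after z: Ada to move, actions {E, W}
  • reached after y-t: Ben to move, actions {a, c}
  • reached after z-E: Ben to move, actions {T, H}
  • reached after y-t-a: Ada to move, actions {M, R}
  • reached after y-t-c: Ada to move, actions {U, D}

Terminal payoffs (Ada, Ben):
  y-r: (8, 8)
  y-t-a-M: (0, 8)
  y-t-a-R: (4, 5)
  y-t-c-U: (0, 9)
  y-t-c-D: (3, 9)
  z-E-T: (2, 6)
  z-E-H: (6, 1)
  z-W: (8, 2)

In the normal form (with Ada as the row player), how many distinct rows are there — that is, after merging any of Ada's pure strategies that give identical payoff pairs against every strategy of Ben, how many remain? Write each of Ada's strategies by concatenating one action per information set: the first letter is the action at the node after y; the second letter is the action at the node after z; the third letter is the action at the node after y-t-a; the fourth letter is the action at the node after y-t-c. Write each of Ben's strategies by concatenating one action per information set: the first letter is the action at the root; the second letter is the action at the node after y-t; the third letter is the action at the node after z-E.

Ada has 16 pure strategies: rEMU, rEMD, rERU, rERD, rWMU, rWMD, rWRU, rWRD, tEMU, tEMD, tERU, tERD, tWMU, tWMD, tWRU, tWRD. Columns: yaT, yaH, ycT, ycH, zaT, zaH, zcT, zcH.
{rEMU, rEMD, rERU, rERD} → row (8,8) (8,8) (8,8) (8,8) (2,6) (6,1) (2,6) (6,1)
{rWMU, rWMD, rWRU, rWRD} → row (8,8) (8,8) (8,8) (8,8) (8,2) (8,2) (8,2) (8,2)
{tEMU} → row (0,8) (0,8) (0,9) (0,9) (2,6) (6,1) (2,6) (6,1)
{tEMD} → row (0,8) (0,8) (3,9) (3,9) (2,6) (6,1) (2,6) (6,1)
{tERU} → row (4,5) (4,5) (0,9) (0,9) (2,6) (6,1) (2,6) (6,1)
{tERD} → row (4,5) (4,5) (3,9) (3,9) (2,6) (6,1) (2,6) (6,1)
{tWMU} → row (0,8) (0,8) (0,9) (0,9) (8,2) (8,2) (8,2) (8,2)
{tWMD} → row (0,8) (0,8) (3,9) (3,9) (8,2) (8,2) (8,2) (8,2)
{tWRU} → row (4,5) (4,5) (0,9) (0,9) (8,2) (8,2) (8,2) (8,2)
{tWRD} → row (4,5) (4,5) (3,9) (3,9) (8,2) (8,2) (8,2) (8,2)
That's 10 distinct rows out of 16 strategies.

10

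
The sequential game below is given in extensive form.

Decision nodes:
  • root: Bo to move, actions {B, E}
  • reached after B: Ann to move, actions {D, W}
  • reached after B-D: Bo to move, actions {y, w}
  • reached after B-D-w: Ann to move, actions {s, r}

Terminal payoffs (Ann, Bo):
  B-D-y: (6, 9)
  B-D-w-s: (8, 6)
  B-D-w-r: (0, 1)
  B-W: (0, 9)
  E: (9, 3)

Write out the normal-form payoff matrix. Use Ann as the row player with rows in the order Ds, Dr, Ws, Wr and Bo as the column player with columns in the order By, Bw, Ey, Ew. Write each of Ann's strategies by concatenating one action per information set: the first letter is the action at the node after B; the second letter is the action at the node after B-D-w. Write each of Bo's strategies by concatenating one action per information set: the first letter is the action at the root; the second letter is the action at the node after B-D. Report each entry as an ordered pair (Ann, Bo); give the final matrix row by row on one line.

Row Ds: By→(6,9), Bw→(8,6), Ey→(9,3), Ew→(9,3)
Row Dr: By→(6,9), Bw→(0,1), Ey→(9,3), Ew→(9,3)
Row Ws: By→(0,9), Bw→(0,9), Ey→(9,3), Ew→(9,3)
Row Wr: By→(0,9), Bw→(0,9), Ey→(9,3), Ew→(9,3)

Ds: (6,9) (8,6) (9,3) (9,3) | Dr: (6,9) (0,1) (9,3) (9,3) | Ws: (0,9) (0,9) (9,3) (9,3) | Wr: (0,9) (0,9) (9,3) (9,3)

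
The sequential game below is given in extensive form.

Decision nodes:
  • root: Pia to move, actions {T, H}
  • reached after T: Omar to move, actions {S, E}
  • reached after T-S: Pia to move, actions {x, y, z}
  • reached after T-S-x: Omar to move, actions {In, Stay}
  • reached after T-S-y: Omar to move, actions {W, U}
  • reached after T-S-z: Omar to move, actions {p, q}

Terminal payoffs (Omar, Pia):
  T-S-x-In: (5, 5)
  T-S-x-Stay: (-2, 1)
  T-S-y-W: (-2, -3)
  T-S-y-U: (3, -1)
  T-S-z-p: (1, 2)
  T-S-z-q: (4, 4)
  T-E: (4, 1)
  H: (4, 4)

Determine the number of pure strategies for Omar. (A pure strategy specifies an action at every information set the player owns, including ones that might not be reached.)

16

Omar owns the node after T with actions {S, E} — two choices.
Omar owns the node after T-S-x with actions {In, Stay} — two choices.
Omar owns the node after T-S-y with actions {W, U} — two choices.
Omar owns the node after T-S-z with actions {p, q} — two choices.
A pure strategy fixes one action at each information set independently, so the count is the product 2 × 2 × 2 × 2 = 16.
(For reference, Pia has 6 pure strategies, giving a 16×6 normal-form matrix.)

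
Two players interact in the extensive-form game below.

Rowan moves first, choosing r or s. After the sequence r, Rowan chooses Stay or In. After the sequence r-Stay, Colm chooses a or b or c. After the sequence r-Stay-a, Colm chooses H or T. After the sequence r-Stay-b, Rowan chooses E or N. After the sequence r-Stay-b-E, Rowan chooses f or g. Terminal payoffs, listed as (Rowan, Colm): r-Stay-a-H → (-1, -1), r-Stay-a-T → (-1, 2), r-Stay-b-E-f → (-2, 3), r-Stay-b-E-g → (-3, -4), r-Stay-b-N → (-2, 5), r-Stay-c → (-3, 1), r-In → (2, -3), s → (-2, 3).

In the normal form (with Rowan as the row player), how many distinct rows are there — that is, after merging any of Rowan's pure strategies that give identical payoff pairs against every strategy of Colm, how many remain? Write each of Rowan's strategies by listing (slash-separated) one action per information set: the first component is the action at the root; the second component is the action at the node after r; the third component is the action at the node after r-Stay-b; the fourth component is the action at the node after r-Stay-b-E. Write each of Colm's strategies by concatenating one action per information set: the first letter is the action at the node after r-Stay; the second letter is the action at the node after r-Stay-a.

Rowan has 16 pure strategies: r/Stay/E/f, r/Stay/E/g, r/Stay/N/f, r/Stay/N/g, r/In/E/f, r/In/E/g, r/In/N/f, r/In/N/g, s/Stay/E/f, s/Stay/E/g, s/Stay/N/f, s/Stay/N/g, s/In/E/f, s/In/E/g, s/In/N/f, s/In/N/g. Columns: aH, aT, bH, bT, cH, cT.
{r/Stay/E/f} → row (-1,-1) (-1,2) (-2,3) (-2,3) (-3,1) (-3,1)
{r/Stay/E/g} → row (-1,-1) (-1,2) (-3,-4) (-3,-4) (-3,1) (-3,1)
{r/Stay/N/f, r/Stay/N/g} → row (-1,-1) (-1,2) (-2,5) (-2,5) (-3,1) (-3,1)
{r/In/E/f, r/In/E/g, r/In/N/f, r/In/N/g} → row (2,-3) (2,-3) (2,-3) (2,-3) (2,-3) (2,-3)
{s/Stay/E/f, s/Stay/E/g, s/Stay/N/f, s/Stay/N/g, s/In/E/f, s/In/E/g, s/In/N/f, s/In/N/g} → row (-2,3) (-2,3) (-2,3) (-2,3) (-2,3) (-2,3)
That's 5 distinct rows out of 16 strategies.

5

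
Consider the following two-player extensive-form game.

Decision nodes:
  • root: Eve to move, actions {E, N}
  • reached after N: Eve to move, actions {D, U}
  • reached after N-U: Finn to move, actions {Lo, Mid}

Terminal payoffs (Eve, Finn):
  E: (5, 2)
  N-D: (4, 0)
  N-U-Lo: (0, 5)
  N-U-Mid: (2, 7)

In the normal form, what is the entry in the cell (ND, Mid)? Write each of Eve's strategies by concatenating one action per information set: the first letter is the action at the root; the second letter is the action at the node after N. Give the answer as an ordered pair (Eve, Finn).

(4, 0)

Trace the play path from the root:
  Eve plays N
  Eve plays D at [N]
→ terminal payoff (4, 0).
(Finn's choice at the node after N-U is never reached on this path, so it doesn't affect the outcome.)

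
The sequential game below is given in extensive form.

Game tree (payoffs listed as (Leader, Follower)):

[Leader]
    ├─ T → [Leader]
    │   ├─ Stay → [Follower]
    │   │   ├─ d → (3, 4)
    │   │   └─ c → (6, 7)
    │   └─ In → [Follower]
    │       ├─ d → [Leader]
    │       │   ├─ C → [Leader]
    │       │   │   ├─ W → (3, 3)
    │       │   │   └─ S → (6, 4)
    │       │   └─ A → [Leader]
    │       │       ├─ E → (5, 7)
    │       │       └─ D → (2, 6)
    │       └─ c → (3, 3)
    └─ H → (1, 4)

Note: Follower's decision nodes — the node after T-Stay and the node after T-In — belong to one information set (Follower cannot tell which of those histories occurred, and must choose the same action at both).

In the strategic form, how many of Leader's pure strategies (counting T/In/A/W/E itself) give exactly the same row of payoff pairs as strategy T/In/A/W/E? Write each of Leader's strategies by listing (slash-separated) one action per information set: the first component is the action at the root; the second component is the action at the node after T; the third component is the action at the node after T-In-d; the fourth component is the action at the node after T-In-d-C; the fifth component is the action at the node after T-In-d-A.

Row for T/In/A/W/E (columns d, c): (5,7) (3,3).
Under T/In/A/W/E, Leader's choice at the node after T-In-d-C can never be reached regardless of what Follower does, so varying those choices leaves every outcome unchanged.
Holding the reachable choices fixed and varying the unreachable one freely already gives 2 equivalent strategies.
No other strategy reproduces this row, so those 2 are the full class: T/In/A/W/E, T/In/A/S/E.

2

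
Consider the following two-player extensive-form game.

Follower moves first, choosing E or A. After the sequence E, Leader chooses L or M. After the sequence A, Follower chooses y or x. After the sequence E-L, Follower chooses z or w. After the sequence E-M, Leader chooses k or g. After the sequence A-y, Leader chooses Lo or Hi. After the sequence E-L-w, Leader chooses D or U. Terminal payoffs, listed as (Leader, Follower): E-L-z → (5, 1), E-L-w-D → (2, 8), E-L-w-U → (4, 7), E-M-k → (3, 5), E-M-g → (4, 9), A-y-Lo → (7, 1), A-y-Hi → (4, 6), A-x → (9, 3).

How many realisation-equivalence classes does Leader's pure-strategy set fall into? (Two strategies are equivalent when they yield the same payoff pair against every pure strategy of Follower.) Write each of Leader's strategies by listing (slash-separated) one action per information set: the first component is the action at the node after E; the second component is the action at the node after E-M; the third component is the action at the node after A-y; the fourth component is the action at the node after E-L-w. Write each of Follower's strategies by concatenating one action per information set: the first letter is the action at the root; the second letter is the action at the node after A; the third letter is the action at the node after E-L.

8

Leader has 16 pure strategies: L/k/Lo/D, L/k/Lo/U, L/k/Hi/D, L/k/Hi/U, L/g/Lo/D, L/g/Lo/U, L/g/Hi/D, L/g/Hi/U, M/k/Lo/D, M/k/Lo/U, M/k/Hi/D, M/k/Hi/U, M/g/Lo/D, M/g/Lo/U, M/g/Hi/D, M/g/Hi/U. Columns: Eyz, Eyw, Exz, Exw, Ayz, Ayw, Axz, Axw.
{L/k/Lo/D, L/g/Lo/D} → row (5,1) (2,8) (5,1) (2,8) (7,1) (7,1) (9,3) (9,3)
{L/k/Lo/U, L/g/Lo/U} → row (5,1) (4,7) (5,1) (4,7) (7,1) (7,1) (9,3) (9,3)
{L/k/Hi/D, L/g/Hi/D} → row (5,1) (2,8) (5,1) (2,8) (4,6) (4,6) (9,3) (9,3)
{L/k/Hi/U, L/g/Hi/U} → row (5,1) (4,7) (5,1) (4,7) (4,6) (4,6) (9,3) (9,3)
{M/k/Lo/D, M/k/Lo/U} → row (3,5) (3,5) (3,5) (3,5) (7,1) (7,1) (9,3) (9,3)
{M/k/Hi/D, M/k/Hi/U} → row (3,5) (3,5) (3,5) (3,5) (4,6) (4,6) (9,3) (9,3)
{M/g/Lo/D, M/g/Lo/U} → row (4,9) (4,9) (4,9) (4,9) (7,1) (7,1) (9,3) (9,3)
{M/g/Hi/D, M/g/Hi/U} → row (4,9) (4,9) (4,9) (4,9) (4,6) (4,6) (9,3) (9,3)
That's 8 distinct rows out of 16 strategies.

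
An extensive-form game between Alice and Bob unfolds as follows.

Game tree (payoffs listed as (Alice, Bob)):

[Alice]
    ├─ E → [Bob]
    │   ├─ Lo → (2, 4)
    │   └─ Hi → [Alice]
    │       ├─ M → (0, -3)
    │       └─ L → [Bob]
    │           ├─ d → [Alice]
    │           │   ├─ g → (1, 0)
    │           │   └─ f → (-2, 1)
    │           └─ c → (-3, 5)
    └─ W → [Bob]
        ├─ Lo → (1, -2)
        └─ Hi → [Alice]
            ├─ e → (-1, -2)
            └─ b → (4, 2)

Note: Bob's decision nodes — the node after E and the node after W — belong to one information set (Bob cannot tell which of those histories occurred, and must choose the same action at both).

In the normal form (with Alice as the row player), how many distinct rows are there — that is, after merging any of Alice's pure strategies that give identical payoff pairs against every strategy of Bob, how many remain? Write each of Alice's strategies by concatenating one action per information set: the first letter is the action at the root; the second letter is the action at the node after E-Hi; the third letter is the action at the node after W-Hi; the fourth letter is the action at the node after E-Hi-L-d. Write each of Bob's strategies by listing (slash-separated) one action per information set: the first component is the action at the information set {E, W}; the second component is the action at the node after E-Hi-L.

5

Alice has 16 pure strategies: EMeg, EMef, EMbg, EMbf, ELeg, ELef, ELbg, ELbf, WMeg, WMef, WMbg, WMbf, WLeg, WLef, WLbg, WLbf. Columns: Lo/d, Lo/c, Hi/d, Hi/c.
{EMeg, EMef, EMbg, EMbf} → row (2,4) (2,4) (0,-3) (0,-3)
{ELeg, ELbg} → row (2,4) (2,4) (1,0) (-3,5)
{ELef, ELbf} → row (2,4) (2,4) (-2,1) (-3,5)
{WMeg, WMef, WLeg, WLef} → row (1,-2) (1,-2) (-1,-2) (-1,-2)
{WMbg, WMbf, WLbg, WLbf} → row (1,-2) (1,-2) (4,2) (4,2)
That's 5 distinct rows out of 16 strategies.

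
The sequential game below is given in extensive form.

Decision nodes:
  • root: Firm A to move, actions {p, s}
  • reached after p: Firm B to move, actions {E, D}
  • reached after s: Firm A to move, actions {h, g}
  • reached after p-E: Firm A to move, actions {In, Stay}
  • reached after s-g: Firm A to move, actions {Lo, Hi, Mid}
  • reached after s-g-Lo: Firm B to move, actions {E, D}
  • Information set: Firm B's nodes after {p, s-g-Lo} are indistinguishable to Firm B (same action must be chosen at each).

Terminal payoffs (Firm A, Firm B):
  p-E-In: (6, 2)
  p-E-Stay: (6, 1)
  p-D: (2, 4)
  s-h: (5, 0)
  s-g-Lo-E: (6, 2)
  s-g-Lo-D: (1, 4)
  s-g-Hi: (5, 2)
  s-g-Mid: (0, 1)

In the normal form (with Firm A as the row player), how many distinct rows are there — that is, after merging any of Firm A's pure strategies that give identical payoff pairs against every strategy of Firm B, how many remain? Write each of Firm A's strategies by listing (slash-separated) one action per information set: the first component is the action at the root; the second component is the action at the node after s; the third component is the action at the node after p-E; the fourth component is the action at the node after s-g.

Firm A has 24 pure strategies: p/h/In/Lo, p/h/In/Hi, p/h/In/Mid, p/h/Stay/Lo, p/h/Stay/Hi, p/h/Stay/Mid, p/g/In/Lo, p/g/In/Hi, p/g/In/Mid, p/g/Stay/Lo, p/g/Stay/Hi, p/g/Stay/Mid, s/h/In/Lo, s/h/In/Hi, s/h/In/Mid, s/h/Stay/Lo, s/h/Stay/Hi, s/h/Stay/Mid, s/g/In/Lo, s/g/In/Hi, s/g/In/Mid, s/g/Stay/Lo, s/g/Stay/Hi, s/g/Stay/Mid. Columns: E, D.
{p/h/In/Lo, p/h/In/Hi, p/h/In/Mid, p/g/In/Lo, p/g/In/Hi, p/g/In/Mid} → row (6,2) (2,4)
{p/h/Stay/Lo, p/h/Stay/Hi, p/h/Stay/Mid, p/g/Stay/Lo, p/g/Stay/Hi, p/g/Stay/Mid} → row (6,1) (2,4)
{s/h/In/Lo, s/h/In/Hi, s/h/In/Mid, s/h/Stay/Lo, s/h/Stay/Hi, s/h/Stay/Mid} → row (5,0) (5,0)
{s/g/In/Lo, s/g/Stay/Lo} → row (6,2) (1,4)
{s/g/In/Hi, s/g/Stay/Hi} → row (5,2) (5,2)
{s/g/In/Mid, s/g/Stay/Mid} → row (0,1) (0,1)
That's 6 distinct rows out of 24 strategies.

6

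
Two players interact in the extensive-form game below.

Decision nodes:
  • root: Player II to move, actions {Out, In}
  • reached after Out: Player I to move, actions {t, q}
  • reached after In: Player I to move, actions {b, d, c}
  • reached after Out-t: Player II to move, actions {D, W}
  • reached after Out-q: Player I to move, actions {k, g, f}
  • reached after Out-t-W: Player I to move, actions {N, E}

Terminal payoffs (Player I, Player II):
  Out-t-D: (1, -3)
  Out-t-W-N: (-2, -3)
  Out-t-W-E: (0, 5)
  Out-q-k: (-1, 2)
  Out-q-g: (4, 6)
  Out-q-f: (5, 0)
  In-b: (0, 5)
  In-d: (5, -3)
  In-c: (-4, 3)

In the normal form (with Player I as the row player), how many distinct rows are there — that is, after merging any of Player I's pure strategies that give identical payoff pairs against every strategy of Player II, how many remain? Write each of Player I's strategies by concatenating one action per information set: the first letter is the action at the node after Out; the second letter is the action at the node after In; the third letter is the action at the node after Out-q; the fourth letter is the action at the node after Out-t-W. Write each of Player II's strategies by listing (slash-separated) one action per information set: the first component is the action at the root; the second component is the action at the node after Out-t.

15

Player I has 36 pure strategies: tbkN, tbkE, tbgN, tbgE, tbfN, tbfE, tdkN, tdkE, tdgN, tdgE, tdfN, tdfE, tckN, tckE, tcgN, tcgE, tcfN, tcfE, qbkN, qbkE, qbgN, qbgE, qbfN, qbfE, qdkN, qdkE, qdgN, qdgE, qdfN, qdfE, qckN, qckE, qcgN, qcgE, qcfN, qcfE. Columns: Out/D, Out/W, In/D, In/W.
{tbkN, tbgN, tbfN} → row (1,-3) (-2,-3) (0,5) (0,5)
{tbkE, tbgE, tbfE} → row (1,-3) (0,5) (0,5) (0,5)
{tdkN, tdgN, tdfN} → row (1,-3) (-2,-3) (5,-3) (5,-3)
{tdkE, tdgE, tdfE} → row (1,-3) (0,5) (5,-3) (5,-3)
{tckN, tcgN, tcfN} → row (1,-3) (-2,-3) (-4,3) (-4,3)
{tckE, tcgE, tcfE} → row (1,-3) (0,5) (-4,3) (-4,3)
{qbkN, qbkE} → row (-1,2) (-1,2) (0,5) (0,5)
{qbgN, qbgE} → row (4,6) (4,6) (0,5) (0,5)
{qbfN, qbfE} → row (5,0) (5,0) (0,5) (0,5)
{qdkN, qdkE} → row (-1,2) (-1,2) (5,-3) (5,-3)
{qdgN, qdgE} → row (4,6) (4,6) (5,-3) (5,-3)
{qdfN, qdfE} → row (5,0) (5,0) (5,-3) (5,-3)
{qckN, qckE} → row (-1,2) (-1,2) (-4,3) (-4,3)
{qcgN, qcgE} → row (4,6) (4,6) (-4,3) (-4,3)
{qcfN, qcfE} → row (5,0) (5,0) (-4,3) (-4,3)
That's 15 distinct rows out of 36 strategies.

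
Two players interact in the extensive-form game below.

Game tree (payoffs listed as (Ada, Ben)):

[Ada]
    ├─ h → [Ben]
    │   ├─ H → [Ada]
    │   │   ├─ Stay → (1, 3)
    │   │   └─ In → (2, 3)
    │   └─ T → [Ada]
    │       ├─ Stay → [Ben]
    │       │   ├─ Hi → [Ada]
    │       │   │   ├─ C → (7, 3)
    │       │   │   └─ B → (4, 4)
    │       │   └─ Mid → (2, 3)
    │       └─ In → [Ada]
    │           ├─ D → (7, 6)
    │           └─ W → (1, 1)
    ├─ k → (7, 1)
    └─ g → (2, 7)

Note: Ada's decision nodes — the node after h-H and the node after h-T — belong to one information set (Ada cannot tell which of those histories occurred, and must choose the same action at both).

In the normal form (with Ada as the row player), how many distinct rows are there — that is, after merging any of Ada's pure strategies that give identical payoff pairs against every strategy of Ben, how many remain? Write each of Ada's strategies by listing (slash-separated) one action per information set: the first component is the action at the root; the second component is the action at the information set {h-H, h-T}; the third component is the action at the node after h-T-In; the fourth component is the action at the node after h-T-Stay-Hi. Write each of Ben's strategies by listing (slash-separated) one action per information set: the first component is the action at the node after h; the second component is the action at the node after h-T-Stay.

6

Ada has 24 pure strategies: h/Stay/D/C, h/Stay/D/B, h/Stay/W/C, h/Stay/W/B, h/In/D/C, h/In/D/B, h/In/W/C, h/In/W/B, k/Stay/D/C, k/Stay/D/B, k/Stay/W/C, k/Stay/W/B, k/In/D/C, k/In/D/B, k/In/W/C, k/In/W/B, g/Stay/D/C, g/Stay/D/B, g/Stay/W/C, g/Stay/W/B, g/In/D/C, g/In/D/B, g/In/W/C, g/In/W/B. Columns: H/Hi, H/Mid, T/Hi, T/Mid.
{h/Stay/D/C, h/Stay/W/C} → row (1,3) (1,3) (7,3) (2,3)
{h/Stay/D/B, h/Stay/W/B} → row (1,3) (1,3) (4,4) (2,3)
{h/In/D/C, h/In/D/B} → row (2,3) (2,3) (7,6) (7,6)
{h/In/W/C, h/In/W/B} → row (2,3) (2,3) (1,1) (1,1)
{k/Stay/D/C, k/Stay/D/B, k/Stay/W/C, k/Stay/W/B, k/In/D/C, k/In/D/B, k/In/W/C, k/In/W/B} → row (7,1) (7,1) (7,1) (7,1)
{g/Stay/D/C, g/Stay/D/B, g/Stay/W/C, g/Stay/W/B, g/In/D/C, g/In/D/B, g/In/W/C, g/In/W/B} → row (2,7) (2,7) (2,7) (2,7)
That's 6 distinct rows out of 24 strategies.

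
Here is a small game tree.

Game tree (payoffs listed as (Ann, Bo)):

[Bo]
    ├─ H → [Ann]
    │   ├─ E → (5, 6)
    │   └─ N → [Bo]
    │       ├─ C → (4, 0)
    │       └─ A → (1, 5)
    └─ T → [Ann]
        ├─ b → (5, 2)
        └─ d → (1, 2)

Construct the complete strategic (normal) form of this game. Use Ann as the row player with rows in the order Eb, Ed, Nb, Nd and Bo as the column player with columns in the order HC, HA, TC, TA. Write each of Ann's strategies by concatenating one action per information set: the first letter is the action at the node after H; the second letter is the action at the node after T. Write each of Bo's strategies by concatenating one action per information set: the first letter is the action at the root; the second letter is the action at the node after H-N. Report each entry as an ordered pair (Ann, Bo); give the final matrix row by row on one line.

Row Eb: HC→(5,6), HA→(5,6), TC→(5,2), TA→(5,2)
Row Ed: HC→(5,6), HA→(5,6), TC→(1,2), TA→(1,2)
Row Nb: HC→(4,0), HA→(1,5), TC→(5,2), TA→(5,2)
Row Nd: HC→(4,0), HA→(1,5), TC→(1,2), TA→(1,2)

Eb: (5,6) (5,6) (5,2) (5,2) | Ed: (5,6) (5,6) (1,2) (1,2) | Nb: (4,0) (1,5) (5,2) (5,2) | Nd: (4,0) (1,5) (1,2) (1,2)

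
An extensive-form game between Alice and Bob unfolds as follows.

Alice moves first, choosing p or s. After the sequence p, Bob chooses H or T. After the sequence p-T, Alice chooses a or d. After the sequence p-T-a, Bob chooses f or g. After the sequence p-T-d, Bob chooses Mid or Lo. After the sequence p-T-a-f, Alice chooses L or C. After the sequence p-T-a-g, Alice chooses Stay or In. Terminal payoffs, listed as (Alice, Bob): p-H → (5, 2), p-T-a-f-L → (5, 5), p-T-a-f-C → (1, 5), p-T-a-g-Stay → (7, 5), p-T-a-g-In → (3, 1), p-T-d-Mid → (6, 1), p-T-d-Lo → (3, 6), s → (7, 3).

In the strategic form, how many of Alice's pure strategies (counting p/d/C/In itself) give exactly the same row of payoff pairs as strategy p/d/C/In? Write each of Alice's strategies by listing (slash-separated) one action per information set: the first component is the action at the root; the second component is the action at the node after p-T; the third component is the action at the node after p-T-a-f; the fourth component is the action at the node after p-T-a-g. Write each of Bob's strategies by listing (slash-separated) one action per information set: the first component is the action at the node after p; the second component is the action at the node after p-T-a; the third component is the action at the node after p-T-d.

4

Row for p/d/C/In (columns H/f/Mid, H/f/Lo, H/g/Mid, H/g/Lo, T/f/Mid, T/f/Lo, T/g/Mid, T/g/Lo): (5,2) (5,2) (5,2) (5,2) (6,1) (3,6) (6,1) (3,6).
Under p/d/C/In, Alice's choice at the node after p-T-a-f and at the node after p-T-a-g can never be reached regardless of what Bob does, so varying those choices leaves every outcome unchanged.
Holding the reachable choices fixed and varying the unreachable ones freely already gives 2 × 2 = 4 equivalent strategies.
No other strategy reproduces this row, so those 4 are the full class: p/d/L/Stay, p/d/L/In, p/d/C/Stay, p/d/C/In.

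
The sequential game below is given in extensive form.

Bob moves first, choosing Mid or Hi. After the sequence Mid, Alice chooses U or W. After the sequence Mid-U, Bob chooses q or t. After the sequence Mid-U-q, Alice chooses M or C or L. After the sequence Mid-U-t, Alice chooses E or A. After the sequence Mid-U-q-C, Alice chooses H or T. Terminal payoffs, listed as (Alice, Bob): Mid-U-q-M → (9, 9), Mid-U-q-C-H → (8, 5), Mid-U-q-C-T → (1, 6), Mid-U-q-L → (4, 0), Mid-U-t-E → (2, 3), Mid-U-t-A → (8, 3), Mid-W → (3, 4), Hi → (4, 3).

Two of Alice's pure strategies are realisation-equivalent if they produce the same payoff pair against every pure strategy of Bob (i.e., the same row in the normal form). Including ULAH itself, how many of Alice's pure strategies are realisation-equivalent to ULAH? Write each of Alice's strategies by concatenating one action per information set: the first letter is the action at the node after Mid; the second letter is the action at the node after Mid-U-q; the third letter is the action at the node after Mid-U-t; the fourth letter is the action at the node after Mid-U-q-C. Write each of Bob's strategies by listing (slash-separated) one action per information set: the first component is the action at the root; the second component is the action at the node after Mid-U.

Row for ULAH (columns Mid/q, Mid/t, Hi/q, Hi/t): (4,0) (8,3) (4,3) (4,3).
Under ULAH, Alice's choice at the node after Mid-U-q-C can never be reached regardless of what Bob does, so varying those choices leaves every outcome unchanged.
Holding the reachable choices fixed and varying the unreachable one freely already gives 2 equivalent strategies.
No other strategy reproduces this row, so those 2 are the full class: ULAH, ULAT.

2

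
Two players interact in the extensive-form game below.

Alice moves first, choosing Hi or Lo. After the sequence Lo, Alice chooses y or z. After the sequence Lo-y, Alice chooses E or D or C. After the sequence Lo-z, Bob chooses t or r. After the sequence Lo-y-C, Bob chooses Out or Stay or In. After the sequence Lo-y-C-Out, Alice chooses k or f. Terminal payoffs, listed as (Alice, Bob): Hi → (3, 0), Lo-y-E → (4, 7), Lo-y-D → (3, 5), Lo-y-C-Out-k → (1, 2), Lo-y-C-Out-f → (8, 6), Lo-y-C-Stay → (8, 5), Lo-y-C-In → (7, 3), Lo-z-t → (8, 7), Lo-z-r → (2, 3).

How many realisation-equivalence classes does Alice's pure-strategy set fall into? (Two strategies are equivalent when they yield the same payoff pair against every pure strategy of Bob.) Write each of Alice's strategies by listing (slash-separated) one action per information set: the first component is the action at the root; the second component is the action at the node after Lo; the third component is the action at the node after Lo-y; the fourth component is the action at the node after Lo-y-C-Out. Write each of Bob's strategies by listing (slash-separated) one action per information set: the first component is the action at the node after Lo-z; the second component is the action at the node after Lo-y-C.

6

Alice has 24 pure strategies: Hi/y/E/k, Hi/y/E/f, Hi/y/D/k, Hi/y/D/f, Hi/y/C/k, Hi/y/C/f, Hi/z/E/k, Hi/z/E/f, Hi/z/D/k, Hi/z/D/f, Hi/z/C/k, Hi/z/C/f, Lo/y/E/k, Lo/y/E/f, Lo/y/D/k, Lo/y/D/f, Lo/y/C/k, Lo/y/C/f, Lo/z/E/k, Lo/z/E/f, Lo/z/D/k, Lo/z/D/f, Lo/z/C/k, Lo/z/C/f. Columns: t/Out, t/Stay, t/In, r/Out, r/Stay, r/In.
{Hi/y/E/k, Hi/y/E/f, Hi/y/D/k, Hi/y/D/f, Hi/y/C/k, Hi/y/C/f, Hi/z/E/k, Hi/z/E/f, Hi/z/D/k, Hi/z/D/f, Hi/z/C/k, Hi/z/C/f} → row (3,0) (3,0) (3,0) (3,0) (3,0) (3,0)
{Lo/y/E/k, Lo/y/E/f} → row (4,7) (4,7) (4,7) (4,7) (4,7) (4,7)
{Lo/y/D/k, Lo/y/D/f} → row (3,5) (3,5) (3,5) (3,5) (3,5) (3,5)
{Lo/y/C/k} → row (1,2) (8,5) (7,3) (1,2) (8,5) (7,3)
{Lo/y/C/f} → row (8,6) (8,5) (7,3) (8,6) (8,5) (7,3)
{Lo/z/E/k, Lo/z/E/f, Lo/z/D/k, Lo/z/D/f, Lo/z/C/k, Lo/z/C/f} → row (8,7) (8,7) (8,7) (2,3) (2,3) (2,3)
That's 6 distinct rows out of 24 strategies.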